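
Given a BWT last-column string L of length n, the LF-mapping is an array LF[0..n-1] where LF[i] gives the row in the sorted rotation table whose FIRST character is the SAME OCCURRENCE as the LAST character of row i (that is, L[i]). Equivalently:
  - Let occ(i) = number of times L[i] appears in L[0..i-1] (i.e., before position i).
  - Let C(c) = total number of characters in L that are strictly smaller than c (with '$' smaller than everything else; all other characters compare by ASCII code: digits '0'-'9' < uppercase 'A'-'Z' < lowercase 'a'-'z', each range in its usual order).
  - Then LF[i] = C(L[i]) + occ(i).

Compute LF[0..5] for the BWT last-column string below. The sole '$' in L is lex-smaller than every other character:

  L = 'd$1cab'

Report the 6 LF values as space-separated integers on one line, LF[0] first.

Char counts: '$':1, '1':1, 'a':1, 'b':1, 'c':1, 'd':1
C (first-col start): C('$')=0, C('1')=1, C('a')=2, C('b')=3, C('c')=4, C('d')=5
L[0]='d': occ=0, LF[0]=C('d')+0=5+0=5
L[1]='$': occ=0, LF[1]=C('$')+0=0+0=0
L[2]='1': occ=0, LF[2]=C('1')+0=1+0=1
L[3]='c': occ=0, LF[3]=C('c')+0=4+0=4
L[4]='a': occ=0, LF[4]=C('a')+0=2+0=2
L[5]='b': occ=0, LF[5]=C('b')+0=3+0=3

Answer: 5 0 1 4 2 3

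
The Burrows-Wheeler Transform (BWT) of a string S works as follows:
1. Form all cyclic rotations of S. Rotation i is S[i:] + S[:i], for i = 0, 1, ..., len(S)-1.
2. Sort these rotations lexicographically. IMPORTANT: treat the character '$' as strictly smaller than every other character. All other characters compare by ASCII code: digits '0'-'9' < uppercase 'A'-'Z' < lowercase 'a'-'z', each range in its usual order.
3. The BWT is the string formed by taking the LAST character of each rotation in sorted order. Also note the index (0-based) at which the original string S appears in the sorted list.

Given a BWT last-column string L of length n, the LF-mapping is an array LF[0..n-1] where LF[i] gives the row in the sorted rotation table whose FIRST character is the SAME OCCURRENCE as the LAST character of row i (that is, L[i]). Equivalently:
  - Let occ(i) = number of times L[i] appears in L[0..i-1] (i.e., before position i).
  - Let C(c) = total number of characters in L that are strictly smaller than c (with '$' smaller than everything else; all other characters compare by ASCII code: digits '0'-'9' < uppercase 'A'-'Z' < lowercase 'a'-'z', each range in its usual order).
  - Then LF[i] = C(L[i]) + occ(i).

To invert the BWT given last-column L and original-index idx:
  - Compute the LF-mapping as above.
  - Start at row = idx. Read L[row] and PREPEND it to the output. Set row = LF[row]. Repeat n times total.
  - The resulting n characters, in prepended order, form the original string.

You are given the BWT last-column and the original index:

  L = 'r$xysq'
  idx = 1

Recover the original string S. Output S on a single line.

LF mapping: 2 0 4 5 3 1
Walk LF starting at row 1, prepending L[row]:
  step 1: row=1, L[1]='$', prepend. Next row=LF[1]=0
  step 2: row=0, L[0]='r', prepend. Next row=LF[0]=2
  step 3: row=2, L[2]='x', prepend. Next row=LF[2]=4
  step 4: row=4, L[4]='s', prepend. Next row=LF[4]=3
  step 5: row=3, L[3]='y', prepend. Next row=LF[3]=5
  step 6: row=5, L[5]='q', prepend. Next row=LF[5]=1
Reversed output: qysxr$

Answer: qysxr$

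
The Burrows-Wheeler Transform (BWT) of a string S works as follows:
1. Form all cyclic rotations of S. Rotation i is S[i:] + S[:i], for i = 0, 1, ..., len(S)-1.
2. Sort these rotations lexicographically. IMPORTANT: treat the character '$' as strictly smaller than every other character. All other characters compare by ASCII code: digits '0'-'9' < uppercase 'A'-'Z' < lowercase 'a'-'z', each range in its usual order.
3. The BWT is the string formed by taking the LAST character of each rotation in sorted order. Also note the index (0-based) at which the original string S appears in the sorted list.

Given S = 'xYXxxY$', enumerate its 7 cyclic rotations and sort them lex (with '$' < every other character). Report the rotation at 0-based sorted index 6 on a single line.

Answer: xxY$xYX

Derivation:
All 7 rotations (rotation i = S[i:]+S[:i]):
  rot[0] = xYXxxY$
  rot[1] = YXxxY$x
  rot[2] = XxxY$xY
  rot[3] = xxY$xYX
  rot[4] = xY$xYXx
  rot[5] = Y$xYXxx
  rot[6] = $xYXxxY
Sorted (with $ < everything):
  sorted[0] = $xYXxxY
  sorted[1] = XxxY$xY
  sorted[2] = Y$xYXxx
  sorted[3] = YXxxY$x
  sorted[4] = xY$xYXx
  sorted[5] = xYXxxY$
  sorted[6] = xxY$xYX
sorted[6] = xxY$xYX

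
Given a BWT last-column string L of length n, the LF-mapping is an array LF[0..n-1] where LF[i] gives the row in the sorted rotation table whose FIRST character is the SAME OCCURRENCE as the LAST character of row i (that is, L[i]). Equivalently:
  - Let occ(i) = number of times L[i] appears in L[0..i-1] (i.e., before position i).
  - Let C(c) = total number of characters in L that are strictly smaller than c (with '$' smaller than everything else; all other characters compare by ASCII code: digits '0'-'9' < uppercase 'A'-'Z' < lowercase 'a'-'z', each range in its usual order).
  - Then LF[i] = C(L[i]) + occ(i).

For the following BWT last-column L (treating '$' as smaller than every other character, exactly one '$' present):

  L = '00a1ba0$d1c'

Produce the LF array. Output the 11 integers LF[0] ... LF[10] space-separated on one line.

Char counts: '$':1, '0':3, '1':2, 'a':2, 'b':1, 'c':1, 'd':1
C (first-col start): C('$')=0, C('0')=1, C('1')=4, C('a')=6, C('b')=8, C('c')=9, C('d')=10
L[0]='0': occ=0, LF[0]=C('0')+0=1+0=1
L[1]='0': occ=1, LF[1]=C('0')+1=1+1=2
L[2]='a': occ=0, LF[2]=C('a')+0=6+0=6
L[3]='1': occ=0, LF[3]=C('1')+0=4+0=4
L[4]='b': occ=0, LF[4]=C('b')+0=8+0=8
L[5]='a': occ=1, LF[5]=C('a')+1=6+1=7
L[6]='0': occ=2, LF[6]=C('0')+2=1+2=3
L[7]='$': occ=0, LF[7]=C('$')+0=0+0=0
L[8]='d': occ=0, LF[8]=C('d')+0=10+0=10
L[9]='1': occ=1, LF[9]=C('1')+1=4+1=5
L[10]='c': occ=0, LF[10]=C('c')+0=9+0=9

Answer: 1 2 6 4 8 7 3 0 10 5 9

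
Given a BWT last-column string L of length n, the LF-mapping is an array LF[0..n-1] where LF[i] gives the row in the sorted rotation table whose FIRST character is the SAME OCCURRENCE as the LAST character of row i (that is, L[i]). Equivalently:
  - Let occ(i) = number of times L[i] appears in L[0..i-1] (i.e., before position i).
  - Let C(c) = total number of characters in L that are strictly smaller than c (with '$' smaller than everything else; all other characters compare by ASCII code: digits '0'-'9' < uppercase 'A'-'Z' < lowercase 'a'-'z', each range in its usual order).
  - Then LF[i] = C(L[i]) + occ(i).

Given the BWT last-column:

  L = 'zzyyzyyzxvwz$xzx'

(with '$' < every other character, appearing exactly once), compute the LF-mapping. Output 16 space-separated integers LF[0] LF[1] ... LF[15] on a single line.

Char counts: '$':1, 'v':1, 'w':1, 'x':3, 'y':4, 'z':6
C (first-col start): C('$')=0, C('v')=1, C('w')=2, C('x')=3, C('y')=6, C('z')=10
L[0]='z': occ=0, LF[0]=C('z')+0=10+0=10
L[1]='z': occ=1, LF[1]=C('z')+1=10+1=11
L[2]='y': occ=0, LF[2]=C('y')+0=6+0=6
L[3]='y': occ=1, LF[3]=C('y')+1=6+1=7
L[4]='z': occ=2, LF[4]=C('z')+2=10+2=12
L[5]='y': occ=2, LF[5]=C('y')+2=6+2=8
L[6]='y': occ=3, LF[6]=C('y')+3=6+3=9
L[7]='z': occ=3, LF[7]=C('z')+3=10+3=13
L[8]='x': occ=0, LF[8]=C('x')+0=3+0=3
L[9]='v': occ=0, LF[9]=C('v')+0=1+0=1
L[10]='w': occ=0, LF[10]=C('w')+0=2+0=2
L[11]='z': occ=4, LF[11]=C('z')+4=10+4=14
L[12]='$': occ=0, LF[12]=C('$')+0=0+0=0
L[13]='x': occ=1, LF[13]=C('x')+1=3+1=4
L[14]='z': occ=5, LF[14]=C('z')+5=10+5=15
L[15]='x': occ=2, LF[15]=C('x')+2=3+2=5

Answer: 10 11 6 7 12 8 9 13 3 1 2 14 0 4 15 5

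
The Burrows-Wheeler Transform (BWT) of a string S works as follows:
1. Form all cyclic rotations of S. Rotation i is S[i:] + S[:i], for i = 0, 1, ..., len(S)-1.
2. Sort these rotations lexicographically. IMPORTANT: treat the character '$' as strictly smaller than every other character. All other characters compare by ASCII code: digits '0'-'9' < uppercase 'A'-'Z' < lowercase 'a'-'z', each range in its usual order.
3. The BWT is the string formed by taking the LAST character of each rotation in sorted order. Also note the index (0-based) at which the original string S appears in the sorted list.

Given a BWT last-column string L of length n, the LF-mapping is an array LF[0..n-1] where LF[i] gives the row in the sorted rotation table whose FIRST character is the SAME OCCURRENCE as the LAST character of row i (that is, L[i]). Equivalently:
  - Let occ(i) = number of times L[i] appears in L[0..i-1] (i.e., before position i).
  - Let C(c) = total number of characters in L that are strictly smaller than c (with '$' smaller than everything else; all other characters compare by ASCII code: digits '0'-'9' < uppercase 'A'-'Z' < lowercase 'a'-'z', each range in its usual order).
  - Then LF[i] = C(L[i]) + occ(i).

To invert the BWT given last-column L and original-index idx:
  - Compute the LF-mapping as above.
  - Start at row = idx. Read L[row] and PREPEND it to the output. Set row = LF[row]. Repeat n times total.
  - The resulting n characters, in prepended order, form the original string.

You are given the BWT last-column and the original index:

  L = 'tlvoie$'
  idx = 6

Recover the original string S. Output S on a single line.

LF mapping: 5 3 6 4 2 1 0
Walk LF starting at row 6, prepending L[row]:
  step 1: row=6, L[6]='$', prepend. Next row=LF[6]=0
  step 2: row=0, L[0]='t', prepend. Next row=LF[0]=5
  step 3: row=5, L[5]='e', prepend. Next row=LF[5]=1
  step 4: row=1, L[1]='l', prepend. Next row=LF[1]=3
  step 5: row=3, L[3]='o', prepend. Next row=LF[3]=4
  step 6: row=4, L[4]='i', prepend. Next row=LF[4]=2
  step 7: row=2, L[2]='v', prepend. Next row=LF[2]=6
Reversed output: violet$

Answer: violet$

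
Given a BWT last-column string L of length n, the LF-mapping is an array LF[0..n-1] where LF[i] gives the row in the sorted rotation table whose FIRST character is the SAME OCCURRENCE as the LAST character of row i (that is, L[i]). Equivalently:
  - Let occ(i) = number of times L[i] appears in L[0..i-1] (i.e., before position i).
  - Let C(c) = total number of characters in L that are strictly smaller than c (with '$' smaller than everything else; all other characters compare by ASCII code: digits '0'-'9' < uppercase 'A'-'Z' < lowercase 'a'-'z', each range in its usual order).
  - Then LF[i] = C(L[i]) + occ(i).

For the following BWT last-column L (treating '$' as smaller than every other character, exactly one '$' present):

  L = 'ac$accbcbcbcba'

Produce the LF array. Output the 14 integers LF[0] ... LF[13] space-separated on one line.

Char counts: '$':1, 'a':3, 'b':4, 'c':6
C (first-col start): C('$')=0, C('a')=1, C('b')=4, C('c')=8
L[0]='a': occ=0, LF[0]=C('a')+0=1+0=1
L[1]='c': occ=0, LF[1]=C('c')+0=8+0=8
L[2]='$': occ=0, LF[2]=C('$')+0=0+0=0
L[3]='a': occ=1, LF[3]=C('a')+1=1+1=2
L[4]='c': occ=1, LF[4]=C('c')+1=8+1=9
L[5]='c': occ=2, LF[5]=C('c')+2=8+2=10
L[6]='b': occ=0, LF[6]=C('b')+0=4+0=4
L[7]='c': occ=3, LF[7]=C('c')+3=8+3=11
L[8]='b': occ=1, LF[8]=C('b')+1=4+1=5
L[9]='c': occ=4, LF[9]=C('c')+4=8+4=12
L[10]='b': occ=2, LF[10]=C('b')+2=4+2=6
L[11]='c': occ=5, LF[11]=C('c')+5=8+5=13
L[12]='b': occ=3, LF[12]=C('b')+3=4+3=7
L[13]='a': occ=2, LF[13]=C('a')+2=1+2=3

Answer: 1 8 0 2 9 10 4 11 5 12 6 13 7 3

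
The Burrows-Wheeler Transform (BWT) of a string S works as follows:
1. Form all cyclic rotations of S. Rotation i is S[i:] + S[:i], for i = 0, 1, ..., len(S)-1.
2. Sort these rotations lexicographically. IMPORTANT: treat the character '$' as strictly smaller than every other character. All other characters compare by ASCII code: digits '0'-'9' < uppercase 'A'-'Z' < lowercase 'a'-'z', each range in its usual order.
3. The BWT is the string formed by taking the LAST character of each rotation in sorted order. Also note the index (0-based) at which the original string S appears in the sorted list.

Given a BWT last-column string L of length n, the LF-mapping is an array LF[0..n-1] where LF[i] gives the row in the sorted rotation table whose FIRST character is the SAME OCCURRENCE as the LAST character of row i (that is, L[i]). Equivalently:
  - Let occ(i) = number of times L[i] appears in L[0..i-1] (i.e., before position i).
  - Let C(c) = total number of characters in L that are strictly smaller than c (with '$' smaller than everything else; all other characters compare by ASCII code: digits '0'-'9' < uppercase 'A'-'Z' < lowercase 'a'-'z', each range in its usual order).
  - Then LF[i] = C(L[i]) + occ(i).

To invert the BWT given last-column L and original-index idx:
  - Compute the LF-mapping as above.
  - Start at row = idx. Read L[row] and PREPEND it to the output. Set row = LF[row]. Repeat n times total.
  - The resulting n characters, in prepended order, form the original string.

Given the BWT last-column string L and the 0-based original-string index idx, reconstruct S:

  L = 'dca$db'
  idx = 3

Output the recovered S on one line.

Answer: cabdd$

Derivation:
LF mapping: 4 3 1 0 5 2
Walk LF starting at row 3, prepending L[row]:
  step 1: row=3, L[3]='$', prepend. Next row=LF[3]=0
  step 2: row=0, L[0]='d', prepend. Next row=LF[0]=4
  step 3: row=4, L[4]='d', prepend. Next row=LF[4]=5
  step 4: row=5, L[5]='b', prepend. Next row=LF[5]=2
  step 5: row=2, L[2]='a', prepend. Next row=LF[2]=1
  step 6: row=1, L[1]='c', prepend. Next row=LF[1]=3
Reversed output: cabdd$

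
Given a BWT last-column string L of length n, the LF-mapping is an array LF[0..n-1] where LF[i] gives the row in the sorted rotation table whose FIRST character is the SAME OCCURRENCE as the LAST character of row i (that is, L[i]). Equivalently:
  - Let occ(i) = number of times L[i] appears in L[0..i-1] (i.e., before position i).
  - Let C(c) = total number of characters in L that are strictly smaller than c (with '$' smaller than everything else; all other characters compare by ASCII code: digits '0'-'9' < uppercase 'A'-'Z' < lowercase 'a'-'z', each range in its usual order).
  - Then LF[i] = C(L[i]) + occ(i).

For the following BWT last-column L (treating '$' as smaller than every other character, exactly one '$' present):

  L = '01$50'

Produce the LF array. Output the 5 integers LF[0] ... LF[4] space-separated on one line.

Answer: 1 3 0 4 2

Derivation:
Char counts: '$':1, '0':2, '1':1, '5':1
C (first-col start): C('$')=0, C('0')=1, C('1')=3, C('5')=4
L[0]='0': occ=0, LF[0]=C('0')+0=1+0=1
L[1]='1': occ=0, LF[1]=C('1')+0=3+0=3
L[2]='$': occ=0, LF[2]=C('$')+0=0+0=0
L[3]='5': occ=0, LF[3]=C('5')+0=4+0=4
L[4]='0': occ=1, LF[4]=C('0')+1=1+1=2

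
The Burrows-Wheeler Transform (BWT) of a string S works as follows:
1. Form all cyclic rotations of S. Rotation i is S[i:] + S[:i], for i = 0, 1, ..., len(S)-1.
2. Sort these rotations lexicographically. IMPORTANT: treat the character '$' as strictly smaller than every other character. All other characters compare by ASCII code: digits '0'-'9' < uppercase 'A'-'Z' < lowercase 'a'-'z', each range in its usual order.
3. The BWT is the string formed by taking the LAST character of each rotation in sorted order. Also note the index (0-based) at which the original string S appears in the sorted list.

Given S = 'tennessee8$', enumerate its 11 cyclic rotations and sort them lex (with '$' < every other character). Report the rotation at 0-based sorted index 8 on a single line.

All 11 rotations (rotation i = S[i:]+S[:i]):
  rot[0] = tennessee8$
  rot[1] = ennessee8$t
  rot[2] = nnessee8$te
  rot[3] = nessee8$ten
  rot[4] = essee8$tenn
  rot[5] = ssee8$tenne
  rot[6] = see8$tennes
  rot[7] = ee8$tenness
  rot[8] = e8$tennesse
  rot[9] = 8$tennessee
  rot[10] = $tennessee8
Sorted (with $ < everything):
  sorted[0] = $tennessee8
  sorted[1] = 8$tennessee
  sorted[2] = e8$tennesse
  sorted[3] = ee8$tenness
  sorted[4] = ennessee8$t
  sorted[5] = essee8$tenn
  sorted[6] = nessee8$ten
  sorted[7] = nnessee8$te
  sorted[8] = see8$tennes
  sorted[9] = ssee8$tenne
  sorted[10] = tennessee8$
sorted[8] = see8$tennes

Answer: see8$tennes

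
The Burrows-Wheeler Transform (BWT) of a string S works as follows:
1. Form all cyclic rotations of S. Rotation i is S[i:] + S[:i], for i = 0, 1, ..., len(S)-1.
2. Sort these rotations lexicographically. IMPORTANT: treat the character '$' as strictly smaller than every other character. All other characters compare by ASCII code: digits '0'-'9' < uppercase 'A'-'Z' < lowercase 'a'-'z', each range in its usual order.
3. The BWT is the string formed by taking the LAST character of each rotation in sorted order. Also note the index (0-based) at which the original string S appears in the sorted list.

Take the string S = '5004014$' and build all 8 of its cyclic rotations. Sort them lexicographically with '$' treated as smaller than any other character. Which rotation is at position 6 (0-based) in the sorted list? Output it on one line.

All 8 rotations (rotation i = S[i:]+S[:i]):
  rot[0] = 5004014$
  rot[1] = 004014$5
  rot[2] = 04014$50
  rot[3] = 4014$500
  rot[4] = 014$5004
  rot[5] = 14$50040
  rot[6] = 4$500401
  rot[7] = $5004014
Sorted (with $ < everything):
  sorted[0] = $5004014
  sorted[1] = 004014$5
  sorted[2] = 014$5004
  sorted[3] = 04014$50
  sorted[4] = 14$50040
  sorted[5] = 4$500401
  sorted[6] = 4014$500
  sorted[7] = 5004014$
sorted[6] = 4014$500

Answer: 4014$500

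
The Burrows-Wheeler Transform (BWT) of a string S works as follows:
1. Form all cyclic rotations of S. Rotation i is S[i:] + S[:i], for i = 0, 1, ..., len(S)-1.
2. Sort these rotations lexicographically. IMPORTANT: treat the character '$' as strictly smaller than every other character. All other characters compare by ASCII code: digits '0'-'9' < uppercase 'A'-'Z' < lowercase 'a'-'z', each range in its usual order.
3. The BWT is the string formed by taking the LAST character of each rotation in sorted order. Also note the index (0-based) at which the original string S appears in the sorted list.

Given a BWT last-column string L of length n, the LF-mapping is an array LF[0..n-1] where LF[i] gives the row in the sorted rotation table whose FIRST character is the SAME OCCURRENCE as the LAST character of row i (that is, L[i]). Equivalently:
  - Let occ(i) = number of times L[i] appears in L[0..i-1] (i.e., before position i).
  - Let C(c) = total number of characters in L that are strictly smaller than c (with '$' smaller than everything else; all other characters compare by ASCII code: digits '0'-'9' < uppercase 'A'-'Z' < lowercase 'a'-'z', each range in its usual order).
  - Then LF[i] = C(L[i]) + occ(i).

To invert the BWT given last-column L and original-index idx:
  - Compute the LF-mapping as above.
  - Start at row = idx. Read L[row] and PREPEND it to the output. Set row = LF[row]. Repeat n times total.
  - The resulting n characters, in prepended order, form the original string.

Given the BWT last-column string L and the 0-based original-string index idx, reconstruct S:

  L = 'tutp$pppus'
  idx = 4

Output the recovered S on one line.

Answer: ptpsuuppt$

Derivation:
LF mapping: 6 8 7 1 0 2 3 4 9 5
Walk LF starting at row 4, prepending L[row]:
  step 1: row=4, L[4]='$', prepend. Next row=LF[4]=0
  step 2: row=0, L[0]='t', prepend. Next row=LF[0]=6
  step 3: row=6, L[6]='p', prepend. Next row=LF[6]=3
  step 4: row=3, L[3]='p', prepend. Next row=LF[3]=1
  step 5: row=1, L[1]='u', prepend. Next row=LF[1]=8
  step 6: row=8, L[8]='u', prepend. Next row=LF[8]=9
  step 7: row=9, L[9]='s', prepend. Next row=LF[9]=5
  step 8: row=5, L[5]='p', prepend. Next row=LF[5]=2
  step 9: row=2, L[2]='t', prepend. Next row=LF[2]=7
  step 10: row=7, L[7]='p', prepend. Next row=LF[7]=4
Reversed output: ptpsuuppt$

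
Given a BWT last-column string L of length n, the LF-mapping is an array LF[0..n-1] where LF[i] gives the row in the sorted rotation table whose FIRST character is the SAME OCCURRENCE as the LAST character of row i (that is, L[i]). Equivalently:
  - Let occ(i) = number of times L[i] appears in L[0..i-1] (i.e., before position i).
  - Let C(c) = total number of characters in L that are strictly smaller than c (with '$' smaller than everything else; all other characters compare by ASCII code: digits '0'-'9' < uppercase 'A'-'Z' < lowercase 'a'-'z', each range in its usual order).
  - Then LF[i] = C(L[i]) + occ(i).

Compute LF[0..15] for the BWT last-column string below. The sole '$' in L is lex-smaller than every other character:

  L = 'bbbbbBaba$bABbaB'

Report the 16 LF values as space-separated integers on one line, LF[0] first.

Answer: 8 9 10 11 12 2 5 13 6 0 14 1 3 15 7 4

Derivation:
Char counts: '$':1, 'A':1, 'B':3, 'a':3, 'b':8
C (first-col start): C('$')=0, C('A')=1, C('B')=2, C('a')=5, C('b')=8
L[0]='b': occ=0, LF[0]=C('b')+0=8+0=8
L[1]='b': occ=1, LF[1]=C('b')+1=8+1=9
L[2]='b': occ=2, LF[2]=C('b')+2=8+2=10
L[3]='b': occ=3, LF[3]=C('b')+3=8+3=11
L[4]='b': occ=4, LF[4]=C('b')+4=8+4=12
L[5]='B': occ=0, LF[5]=C('B')+0=2+0=2
L[6]='a': occ=0, LF[6]=C('a')+0=5+0=5
L[7]='b': occ=5, LF[7]=C('b')+5=8+5=13
L[8]='a': occ=1, LF[8]=C('a')+1=5+1=6
L[9]='$': occ=0, LF[9]=C('$')+0=0+0=0
L[10]='b': occ=6, LF[10]=C('b')+6=8+6=14
L[11]='A': occ=0, LF[11]=C('A')+0=1+0=1
L[12]='B': occ=1, LF[12]=C('B')+1=2+1=3
L[13]='b': occ=7, LF[13]=C('b')+7=8+7=15
L[14]='a': occ=2, LF[14]=C('a')+2=5+2=7
L[15]='B': occ=2, LF[15]=C('B')+2=2+2=4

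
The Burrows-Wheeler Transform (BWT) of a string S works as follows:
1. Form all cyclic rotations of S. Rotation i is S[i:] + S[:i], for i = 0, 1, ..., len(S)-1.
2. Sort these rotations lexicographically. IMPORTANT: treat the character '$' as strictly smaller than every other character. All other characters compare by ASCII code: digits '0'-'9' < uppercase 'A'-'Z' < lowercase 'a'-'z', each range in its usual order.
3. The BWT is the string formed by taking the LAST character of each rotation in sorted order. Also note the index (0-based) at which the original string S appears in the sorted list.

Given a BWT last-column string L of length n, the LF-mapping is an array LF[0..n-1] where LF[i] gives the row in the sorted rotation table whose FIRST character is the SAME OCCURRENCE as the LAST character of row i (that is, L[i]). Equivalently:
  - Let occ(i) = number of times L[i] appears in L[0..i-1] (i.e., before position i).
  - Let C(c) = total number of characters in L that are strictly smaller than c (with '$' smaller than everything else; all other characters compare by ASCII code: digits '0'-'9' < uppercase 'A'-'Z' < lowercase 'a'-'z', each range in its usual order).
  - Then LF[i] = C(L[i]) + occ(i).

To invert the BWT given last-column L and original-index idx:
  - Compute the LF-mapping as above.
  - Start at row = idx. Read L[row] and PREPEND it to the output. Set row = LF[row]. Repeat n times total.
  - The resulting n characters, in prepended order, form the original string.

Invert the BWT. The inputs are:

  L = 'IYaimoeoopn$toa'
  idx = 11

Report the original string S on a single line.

LF mapping: 1 2 3 6 7 9 5 10 11 13 8 0 14 12 4
Walk LF starting at row 11, prepending L[row]:
  step 1: row=11, L[11]='$', prepend. Next row=LF[11]=0
  step 2: row=0, L[0]='I', prepend. Next row=LF[0]=1
  step 3: row=1, L[1]='Y', prepend. Next row=LF[1]=2
  step 4: row=2, L[2]='a', prepend. Next row=LF[2]=3
  step 5: row=3, L[3]='i', prepend. Next row=LF[3]=6
  step 6: row=6, L[6]='e', prepend. Next row=LF[6]=5
  step 7: row=5, L[5]='o', prepend. Next row=LF[5]=9
  step 8: row=9, L[9]='p', prepend. Next row=LF[9]=13
  step 9: row=13, L[13]='o', prepend. Next row=LF[13]=12
  step 10: row=12, L[12]='t', prepend. Next row=LF[12]=14
  step 11: row=14, L[14]='a', prepend. Next row=LF[14]=4
  step 12: row=4, L[4]='m', prepend. Next row=LF[4]=7
  step 13: row=7, L[7]='o', prepend. Next row=LF[7]=10
  step 14: row=10, L[10]='n', prepend. Next row=LF[10]=8
  step 15: row=8, L[8]='o', prepend. Next row=LF[8]=11
Reversed output: onomatopoeiaYI$

Answer: onomatopoeiaYI$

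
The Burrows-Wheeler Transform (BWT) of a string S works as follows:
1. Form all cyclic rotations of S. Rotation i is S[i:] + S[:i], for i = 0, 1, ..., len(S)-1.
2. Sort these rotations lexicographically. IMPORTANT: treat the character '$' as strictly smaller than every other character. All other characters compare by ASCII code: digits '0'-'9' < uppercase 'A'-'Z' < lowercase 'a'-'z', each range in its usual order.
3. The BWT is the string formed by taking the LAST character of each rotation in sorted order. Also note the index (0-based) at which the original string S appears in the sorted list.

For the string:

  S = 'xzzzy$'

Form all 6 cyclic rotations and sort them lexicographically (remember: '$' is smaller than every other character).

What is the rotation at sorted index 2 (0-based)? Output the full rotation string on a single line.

Answer: y$xzzz

Derivation:
All 6 rotations (rotation i = S[i:]+S[:i]):
  rot[0] = xzzzy$
  rot[1] = zzzy$x
  rot[2] = zzy$xz
  rot[3] = zy$xzz
  rot[4] = y$xzzz
  rot[5] = $xzzzy
Sorted (with $ < everything):
  sorted[0] = $xzzzy
  sorted[1] = xzzzy$
  sorted[2] = y$xzzz
  sorted[3] = zy$xzz
  sorted[4] = zzy$xz
  sorted[5] = zzzy$x
sorted[2] = y$xzzz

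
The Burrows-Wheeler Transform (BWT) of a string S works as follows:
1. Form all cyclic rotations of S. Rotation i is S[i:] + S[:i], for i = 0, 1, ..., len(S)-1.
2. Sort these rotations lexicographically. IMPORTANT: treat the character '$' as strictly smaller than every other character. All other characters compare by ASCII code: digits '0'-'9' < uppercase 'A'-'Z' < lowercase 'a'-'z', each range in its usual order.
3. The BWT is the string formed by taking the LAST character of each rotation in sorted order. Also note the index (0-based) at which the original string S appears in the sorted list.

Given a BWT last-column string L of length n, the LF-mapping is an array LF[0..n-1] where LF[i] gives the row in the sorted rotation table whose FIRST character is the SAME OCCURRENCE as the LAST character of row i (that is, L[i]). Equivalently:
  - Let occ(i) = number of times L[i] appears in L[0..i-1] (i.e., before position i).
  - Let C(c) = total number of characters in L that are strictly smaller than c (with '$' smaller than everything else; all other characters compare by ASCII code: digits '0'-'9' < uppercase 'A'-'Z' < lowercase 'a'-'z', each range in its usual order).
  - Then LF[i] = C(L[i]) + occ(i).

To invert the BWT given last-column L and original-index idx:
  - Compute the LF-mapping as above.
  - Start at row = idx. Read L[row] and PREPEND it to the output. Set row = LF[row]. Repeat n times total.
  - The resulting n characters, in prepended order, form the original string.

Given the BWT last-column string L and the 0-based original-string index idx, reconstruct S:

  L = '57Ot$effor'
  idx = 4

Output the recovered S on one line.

LF mapping: 1 2 3 9 0 4 5 6 7 8
Walk LF starting at row 4, prepending L[row]:
  step 1: row=4, L[4]='$', prepend. Next row=LF[4]=0
  step 2: row=0, L[0]='5', prepend. Next row=LF[0]=1
  step 3: row=1, L[1]='7', prepend. Next row=LF[1]=2
  step 4: row=2, L[2]='O', prepend. Next row=LF[2]=3
  step 5: row=3, L[3]='t', prepend. Next row=LF[3]=9
  step 6: row=9, L[9]='r', prepend. Next row=LF[9]=8
  step 7: row=8, L[8]='o', prepend. Next row=LF[8]=7
  step 8: row=7, L[7]='f', prepend. Next row=LF[7]=6
  step 9: row=6, L[6]='f', prepend. Next row=LF[6]=5
  step 10: row=5, L[5]='e', prepend. Next row=LF[5]=4
Reversed output: effortO75$

Answer: effortO75$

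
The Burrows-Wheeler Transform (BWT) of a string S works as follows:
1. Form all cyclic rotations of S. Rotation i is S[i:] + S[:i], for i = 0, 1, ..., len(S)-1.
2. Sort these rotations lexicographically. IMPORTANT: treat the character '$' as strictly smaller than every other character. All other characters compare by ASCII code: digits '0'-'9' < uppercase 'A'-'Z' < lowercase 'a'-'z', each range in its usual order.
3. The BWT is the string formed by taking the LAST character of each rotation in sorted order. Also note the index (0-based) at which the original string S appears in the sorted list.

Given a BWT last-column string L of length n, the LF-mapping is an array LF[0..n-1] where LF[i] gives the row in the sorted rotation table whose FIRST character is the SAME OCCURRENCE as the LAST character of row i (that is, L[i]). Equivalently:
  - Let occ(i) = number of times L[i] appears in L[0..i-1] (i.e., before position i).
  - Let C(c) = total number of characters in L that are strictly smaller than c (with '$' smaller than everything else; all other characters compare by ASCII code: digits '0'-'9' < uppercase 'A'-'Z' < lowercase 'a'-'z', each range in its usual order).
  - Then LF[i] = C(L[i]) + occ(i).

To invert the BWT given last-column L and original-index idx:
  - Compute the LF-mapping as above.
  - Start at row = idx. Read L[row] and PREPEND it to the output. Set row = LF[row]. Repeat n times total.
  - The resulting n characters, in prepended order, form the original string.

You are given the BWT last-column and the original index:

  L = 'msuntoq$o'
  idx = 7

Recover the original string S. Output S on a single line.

Answer: tounoqsm$

Derivation:
LF mapping: 1 6 8 2 7 3 5 0 4
Walk LF starting at row 7, prepending L[row]:
  step 1: row=7, L[7]='$', prepend. Next row=LF[7]=0
  step 2: row=0, L[0]='m', prepend. Next row=LF[0]=1
  step 3: row=1, L[1]='s', prepend. Next row=LF[1]=6
  step 4: row=6, L[6]='q', prepend. Next row=LF[6]=5
  step 5: row=5, L[5]='o', prepend. Next row=LF[5]=3
  step 6: row=3, L[3]='n', prepend. Next row=LF[3]=2
  step 7: row=2, L[2]='u', prepend. Next row=LF[2]=8
  step 8: row=8, L[8]='o', prepend. Next row=LF[8]=4
  step 9: row=4, L[4]='t', prepend. Next row=LF[4]=7
Reversed output: tounoqsm$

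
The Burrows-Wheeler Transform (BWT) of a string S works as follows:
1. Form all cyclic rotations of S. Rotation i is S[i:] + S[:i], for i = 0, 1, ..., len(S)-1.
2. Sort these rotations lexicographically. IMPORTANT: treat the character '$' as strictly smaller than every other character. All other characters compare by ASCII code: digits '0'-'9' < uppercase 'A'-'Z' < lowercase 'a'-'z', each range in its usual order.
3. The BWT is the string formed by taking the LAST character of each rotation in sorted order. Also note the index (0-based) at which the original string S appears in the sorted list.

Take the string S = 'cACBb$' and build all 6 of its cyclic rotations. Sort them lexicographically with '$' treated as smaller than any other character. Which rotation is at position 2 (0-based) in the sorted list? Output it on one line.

All 6 rotations (rotation i = S[i:]+S[:i]):
  rot[0] = cACBb$
  rot[1] = ACBb$c
  rot[2] = CBb$cA
  rot[3] = Bb$cAC
  rot[4] = b$cACB
  rot[5] = $cACBb
Sorted (with $ < everything):
  sorted[0] = $cACBb
  sorted[1] = ACBb$c
  sorted[2] = Bb$cAC
  sorted[3] = CBb$cA
  sorted[4] = b$cACB
  sorted[5] = cACBb$
sorted[2] = Bb$cAC

Answer: Bb$cAC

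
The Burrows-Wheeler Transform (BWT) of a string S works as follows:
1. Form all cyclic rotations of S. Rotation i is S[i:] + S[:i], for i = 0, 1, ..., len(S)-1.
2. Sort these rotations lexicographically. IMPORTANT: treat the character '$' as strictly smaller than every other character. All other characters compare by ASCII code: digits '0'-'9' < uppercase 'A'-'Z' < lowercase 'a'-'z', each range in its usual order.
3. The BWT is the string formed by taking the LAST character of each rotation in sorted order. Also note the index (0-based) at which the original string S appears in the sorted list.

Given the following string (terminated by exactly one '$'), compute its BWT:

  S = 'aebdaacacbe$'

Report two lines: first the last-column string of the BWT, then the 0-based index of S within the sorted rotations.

All 12 rotations (rotation i = S[i:]+S[:i]):
  rot[0] = aebdaacacbe$
  rot[1] = ebdaacacbe$a
  rot[2] = bdaacacbe$ae
  rot[3] = daacacbe$aeb
  rot[4] = aacacbe$aebd
  rot[5] = acacbe$aebda
  rot[6] = cacbe$aebdaa
  rot[7] = acbe$aebdaac
  rot[8] = cbe$aebdaaca
  rot[9] = be$aebdaacac
  rot[10] = e$aebdaacacb
  rot[11] = $aebdaacacbe
Sorted (with $ < everything):
  sorted[0] = $aebdaacacbe  (last char: 'e')
  sorted[1] = aacacbe$aebd  (last char: 'd')
  sorted[2] = acacbe$aebda  (last char: 'a')
  sorted[3] = acbe$aebdaac  (last char: 'c')
  sorted[4] = aebdaacacbe$  (last char: '$')
  sorted[5] = bdaacacbe$ae  (last char: 'e')
  sorted[6] = be$aebdaacac  (last char: 'c')
  sorted[7] = cacbe$aebdaa  (last char: 'a')
  sorted[8] = cbe$aebdaaca  (last char: 'a')
  sorted[9] = daacacbe$aeb  (last char: 'b')
  sorted[10] = e$aebdaacacb  (last char: 'b')
  sorted[11] = ebdaacacbe$a  (last char: 'a')
Last column: edac$ecaabba
Original string S is at sorted index 4

Answer: edac$ecaabba
4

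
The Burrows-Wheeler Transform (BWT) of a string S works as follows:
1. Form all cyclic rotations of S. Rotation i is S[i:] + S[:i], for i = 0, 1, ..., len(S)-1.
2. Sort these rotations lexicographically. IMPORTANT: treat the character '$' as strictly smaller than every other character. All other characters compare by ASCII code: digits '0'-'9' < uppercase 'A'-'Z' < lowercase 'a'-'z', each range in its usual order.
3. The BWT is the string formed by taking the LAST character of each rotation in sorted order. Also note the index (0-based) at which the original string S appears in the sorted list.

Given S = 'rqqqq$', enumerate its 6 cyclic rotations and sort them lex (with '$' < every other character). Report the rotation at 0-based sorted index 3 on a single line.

All 6 rotations (rotation i = S[i:]+S[:i]):
  rot[0] = rqqqq$
  rot[1] = qqqq$r
  rot[2] = qqq$rq
  rot[3] = qq$rqq
  rot[4] = q$rqqq
  rot[5] = $rqqqq
Sorted (with $ < everything):
  sorted[0] = $rqqqq
  sorted[1] = q$rqqq
  sorted[2] = qq$rqq
  sorted[3] = qqq$rq
  sorted[4] = qqqq$r
  sorted[5] = rqqqq$
sorted[3] = qqq$rq

Answer: qqq$rq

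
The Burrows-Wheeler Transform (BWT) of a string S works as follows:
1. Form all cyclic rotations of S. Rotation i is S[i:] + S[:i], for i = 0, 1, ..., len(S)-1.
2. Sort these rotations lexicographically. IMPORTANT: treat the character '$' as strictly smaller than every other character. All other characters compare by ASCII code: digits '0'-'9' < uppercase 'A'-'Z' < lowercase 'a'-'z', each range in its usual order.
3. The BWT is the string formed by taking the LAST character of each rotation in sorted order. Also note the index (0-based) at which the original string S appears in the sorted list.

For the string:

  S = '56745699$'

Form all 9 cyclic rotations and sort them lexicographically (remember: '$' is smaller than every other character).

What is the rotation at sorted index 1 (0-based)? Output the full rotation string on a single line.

All 9 rotations (rotation i = S[i:]+S[:i]):
  rot[0] = 56745699$
  rot[1] = 6745699$5
  rot[2] = 745699$56
  rot[3] = 45699$567
  rot[4] = 5699$5674
  rot[5] = 699$56745
  rot[6] = 99$567456
  rot[7] = 9$5674569
  rot[8] = $56745699
Sorted (with $ < everything):
  sorted[0] = $56745699
  sorted[1] = 45699$567
  sorted[2] = 56745699$
  sorted[3] = 5699$5674
  sorted[4] = 6745699$5
  sorted[5] = 699$56745
  sorted[6] = 745699$56
  sorted[7] = 9$5674569
  sorted[8] = 99$567456
sorted[1] = 45699$567

Answer: 45699$567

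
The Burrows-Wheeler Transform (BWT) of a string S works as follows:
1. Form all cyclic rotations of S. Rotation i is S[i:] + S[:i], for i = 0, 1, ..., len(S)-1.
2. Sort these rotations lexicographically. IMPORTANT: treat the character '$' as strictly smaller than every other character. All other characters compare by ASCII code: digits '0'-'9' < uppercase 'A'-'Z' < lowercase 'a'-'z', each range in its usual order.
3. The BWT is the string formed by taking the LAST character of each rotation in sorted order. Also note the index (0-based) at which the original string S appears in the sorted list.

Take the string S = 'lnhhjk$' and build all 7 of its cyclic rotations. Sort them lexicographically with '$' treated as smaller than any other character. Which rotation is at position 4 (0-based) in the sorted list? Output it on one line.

All 7 rotations (rotation i = S[i:]+S[:i]):
  rot[0] = lnhhjk$
  rot[1] = nhhjk$l
  rot[2] = hhjk$ln
  rot[3] = hjk$lnh
  rot[4] = jk$lnhh
  rot[5] = k$lnhhj
  rot[6] = $lnhhjk
Sorted (with $ < everything):
  sorted[0] = $lnhhjk
  sorted[1] = hhjk$ln
  sorted[2] = hjk$lnh
  sorted[3] = jk$lnhh
  sorted[4] = k$lnhhj
  sorted[5] = lnhhjk$
  sorted[6] = nhhjk$l
sorted[4] = k$lnhhj

Answer: k$lnhhj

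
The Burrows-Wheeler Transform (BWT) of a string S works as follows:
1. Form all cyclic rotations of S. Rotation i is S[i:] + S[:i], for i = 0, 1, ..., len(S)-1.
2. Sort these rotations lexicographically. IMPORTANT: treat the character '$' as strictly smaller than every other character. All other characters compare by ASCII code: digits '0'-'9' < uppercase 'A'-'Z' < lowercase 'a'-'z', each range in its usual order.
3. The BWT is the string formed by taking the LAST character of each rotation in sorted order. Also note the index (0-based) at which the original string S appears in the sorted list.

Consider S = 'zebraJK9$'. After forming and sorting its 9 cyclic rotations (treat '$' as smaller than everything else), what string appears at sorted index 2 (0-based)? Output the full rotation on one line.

Answer: JK9$zebra

Derivation:
All 9 rotations (rotation i = S[i:]+S[:i]):
  rot[0] = zebraJK9$
  rot[1] = ebraJK9$z
  rot[2] = braJK9$ze
  rot[3] = raJK9$zeb
  rot[4] = aJK9$zebr
  rot[5] = JK9$zebra
  rot[6] = K9$zebraJ
  rot[7] = 9$zebraJK
  rot[8] = $zebraJK9
Sorted (with $ < everything):
  sorted[0] = $zebraJK9
  sorted[1] = 9$zebraJK
  sorted[2] = JK9$zebra
  sorted[3] = K9$zebraJ
  sorted[4] = aJK9$zebr
  sorted[5] = braJK9$ze
  sorted[6] = ebraJK9$z
  sorted[7] = raJK9$zeb
  sorted[8] = zebraJK9$
sorted[2] = JK9$zebra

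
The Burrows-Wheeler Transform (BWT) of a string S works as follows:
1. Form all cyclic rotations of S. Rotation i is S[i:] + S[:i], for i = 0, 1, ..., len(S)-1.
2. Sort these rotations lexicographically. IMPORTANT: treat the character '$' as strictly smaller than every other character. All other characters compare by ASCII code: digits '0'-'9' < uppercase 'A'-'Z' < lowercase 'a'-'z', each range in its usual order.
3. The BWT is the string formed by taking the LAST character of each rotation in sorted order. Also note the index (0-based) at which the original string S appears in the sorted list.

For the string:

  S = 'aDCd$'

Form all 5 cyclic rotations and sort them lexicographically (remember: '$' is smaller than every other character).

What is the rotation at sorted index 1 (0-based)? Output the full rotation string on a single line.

All 5 rotations (rotation i = S[i:]+S[:i]):
  rot[0] = aDCd$
  rot[1] = DCd$a
  rot[2] = Cd$aD
  rot[3] = d$aDC
  rot[4] = $aDCd
Sorted (with $ < everything):
  sorted[0] = $aDCd
  sorted[1] = Cd$aD
  sorted[2] = DCd$a
  sorted[3] = aDCd$
  sorted[4] = d$aDC
sorted[1] = Cd$aD

Answer: Cd$aD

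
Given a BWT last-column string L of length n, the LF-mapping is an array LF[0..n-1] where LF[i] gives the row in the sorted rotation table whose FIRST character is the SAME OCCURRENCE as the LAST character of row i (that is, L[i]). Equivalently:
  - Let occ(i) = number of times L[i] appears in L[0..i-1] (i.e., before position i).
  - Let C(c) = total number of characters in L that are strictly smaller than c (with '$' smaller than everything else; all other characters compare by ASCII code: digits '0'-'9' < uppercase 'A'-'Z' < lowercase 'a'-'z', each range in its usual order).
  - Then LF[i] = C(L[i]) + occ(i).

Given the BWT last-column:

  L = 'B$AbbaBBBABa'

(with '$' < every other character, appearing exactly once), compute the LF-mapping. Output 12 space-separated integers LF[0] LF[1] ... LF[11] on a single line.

Answer: 3 0 1 10 11 8 4 5 6 2 7 9

Derivation:
Char counts: '$':1, 'A':2, 'B':5, 'a':2, 'b':2
C (first-col start): C('$')=0, C('A')=1, C('B')=3, C('a')=8, C('b')=10
L[0]='B': occ=0, LF[0]=C('B')+0=3+0=3
L[1]='$': occ=0, LF[1]=C('$')+0=0+0=0
L[2]='A': occ=0, LF[2]=C('A')+0=1+0=1
L[3]='b': occ=0, LF[3]=C('b')+0=10+0=10
L[4]='b': occ=1, LF[4]=C('b')+1=10+1=11
L[5]='a': occ=0, LF[5]=C('a')+0=8+0=8
L[6]='B': occ=1, LF[6]=C('B')+1=3+1=4
L[7]='B': occ=2, LF[7]=C('B')+2=3+2=5
L[8]='B': occ=3, LF[8]=C('B')+3=3+3=6
L[9]='A': occ=1, LF[9]=C('A')+1=1+1=2
L[10]='B': occ=4, LF[10]=C('B')+4=3+4=7
L[11]='a': occ=1, LF[11]=C('a')+1=8+1=9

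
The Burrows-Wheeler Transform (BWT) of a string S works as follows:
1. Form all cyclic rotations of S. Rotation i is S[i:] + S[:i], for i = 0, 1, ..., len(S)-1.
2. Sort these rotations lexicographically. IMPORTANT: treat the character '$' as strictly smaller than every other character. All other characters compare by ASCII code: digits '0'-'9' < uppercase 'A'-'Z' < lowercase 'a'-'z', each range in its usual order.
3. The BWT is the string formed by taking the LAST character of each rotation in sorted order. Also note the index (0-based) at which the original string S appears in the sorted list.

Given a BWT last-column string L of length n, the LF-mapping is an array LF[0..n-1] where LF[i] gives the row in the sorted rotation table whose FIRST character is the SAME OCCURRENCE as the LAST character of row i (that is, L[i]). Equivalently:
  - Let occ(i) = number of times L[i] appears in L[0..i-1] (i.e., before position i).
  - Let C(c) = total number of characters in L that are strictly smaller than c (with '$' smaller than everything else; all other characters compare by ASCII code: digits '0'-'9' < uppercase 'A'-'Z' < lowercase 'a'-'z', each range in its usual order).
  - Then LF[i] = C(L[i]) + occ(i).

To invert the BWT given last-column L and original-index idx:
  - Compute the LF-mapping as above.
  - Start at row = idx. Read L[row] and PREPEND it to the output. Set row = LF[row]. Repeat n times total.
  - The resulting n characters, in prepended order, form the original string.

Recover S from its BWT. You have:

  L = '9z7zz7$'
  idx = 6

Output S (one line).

LF mapping: 3 4 1 5 6 2 0
Walk LF starting at row 6, prepending L[row]:
  step 1: row=6, L[6]='$', prepend. Next row=LF[6]=0
  step 2: row=0, L[0]='9', prepend. Next row=LF[0]=3
  step 3: row=3, L[3]='z', prepend. Next row=LF[3]=5
  step 4: row=5, L[5]='7', prepend. Next row=LF[5]=2
  step 5: row=2, L[2]='7', prepend. Next row=LF[2]=1
  step 6: row=1, L[1]='z', prepend. Next row=LF[1]=4
  step 7: row=4, L[4]='z', prepend. Next row=LF[4]=6
Reversed output: zz77z9$

Answer: zz77z9$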